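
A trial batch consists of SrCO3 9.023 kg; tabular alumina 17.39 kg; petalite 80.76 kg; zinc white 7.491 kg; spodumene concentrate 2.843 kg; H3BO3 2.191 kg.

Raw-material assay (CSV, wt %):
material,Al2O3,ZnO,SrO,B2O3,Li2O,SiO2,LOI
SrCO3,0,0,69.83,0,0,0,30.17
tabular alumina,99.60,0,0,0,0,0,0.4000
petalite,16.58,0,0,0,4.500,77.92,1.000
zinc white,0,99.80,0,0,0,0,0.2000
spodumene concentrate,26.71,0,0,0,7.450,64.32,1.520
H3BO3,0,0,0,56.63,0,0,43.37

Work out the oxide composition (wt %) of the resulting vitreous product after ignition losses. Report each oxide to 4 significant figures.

Glass mass = 115.1 kg (batch 119.7 − LOI 4.608).
Composition: Al2O3 27.34%, ZnO 6.496%, SrO 5.475%, B2O3 1.078%, Li2O 3.342%, SiO2 56.27%

All internal work maintains full float precision at each step; the intermediate values are displayed with 4-significant-digit rounding at each printed step; a single rounding completes each reported value; derived quantities (LOI, yield, glass mass, six oxide percentages, the totals) are recomputed in full float precision from the batch weights at 115.1 kg of glass as given in the problem or answer text.
Mass of each oxide from the mix:
  Al2O3: 17.39·0.9960 + 80.76·0.1658 + 2.843·0.2671 = 31.47 kg
  ZnO: 7.491·0.9980 = 7.476 kg
  SrO: 9.023·0.6983 = 6.301 kg
  B2O3: 2.191·0.5663 = 1.241 kg
  Li2O: 80.76·0.04500 + 2.843·0.07450 = 3.846 kg
  SiO2: 80.76·0.7792 + 2.843·0.6432 = 64.76 kg
LOI: 9.023·0.3017 + 17.39·0.004000 + 80.76·0.01000 + 7.491·0.002000 + 2.843·0.01520 + 2.191·0.4337 = 4.608 kg
Net of LOI, the glass mass = 119.7 − 4.608 = 115.1 kg (the oxide masses sum to this)
oxide / glass × 100 gives the wt %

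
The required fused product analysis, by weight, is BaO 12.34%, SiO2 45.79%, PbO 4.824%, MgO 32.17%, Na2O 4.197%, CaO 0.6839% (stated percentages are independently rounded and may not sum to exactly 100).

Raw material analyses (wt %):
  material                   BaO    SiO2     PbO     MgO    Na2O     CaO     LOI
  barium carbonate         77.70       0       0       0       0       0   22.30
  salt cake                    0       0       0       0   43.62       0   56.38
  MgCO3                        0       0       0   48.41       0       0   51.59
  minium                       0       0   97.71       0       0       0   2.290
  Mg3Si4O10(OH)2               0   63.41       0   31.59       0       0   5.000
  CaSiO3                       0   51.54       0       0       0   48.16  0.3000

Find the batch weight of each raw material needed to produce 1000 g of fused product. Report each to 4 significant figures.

Batch per 1000 g fused product:
  barium carbonate: 158.8 g
  salt cake: 96.22 g
  MgCO3: 200.8 g
  minium: 49.37 g
  Mg3Si4O10(OH)2: 710.6 g
  CaSiO3: 14.20 g
Total batch = 1230 g; LOI loss = 230.0 g; yield = 81.30%

Each numeric step maintains exact precision at all times — working values are shown rounded off to 4 significant figures between the steps; each reported value receives exactly one rounding; the derived quantities, which include the yield, six oxide percentages, glass mass, totals, LOI, are computed at full float precision, precisely as stated by the problem or the answer, using the weight values per 1000 g of glass.
The oxide mass targets at 1000 g fused product:
  BaO: 12.34% × 1000 = 123.4 g
  SiO2: 45.79% × 1000 = 457.9 g
  PbO: 4.824% × 1000 = 48.24 g
  MgO: 32.17% × 1000 = 321.7 g
  Na2O: 4.197% × 1000 = 41.97 g
  CaO: 0.6839% × 1000 = 6.839 g
Verifying the oxide balance per the reported batch figures, relative to the basis at hand (oxide sums agree with the targets given rounding of the digits):
  BaO: 158.8·0.7770 = 123.4 g (target 123.4 g)
  SiO2: 710.6·0.6341 + 14.20·0.5154 = 457.9 g (target 457.9 g)
  PbO: 49.37·0.9771 = 48.24 g (target 48.24 g)
  MgO: 200.8·0.4841 + 710.6·0.3159 = 321.7 g (target 321.7 g)
  Na2O: 96.22·0.4362 = 41.97 g (target 41.97 g)
  CaO: 14.20·0.4816 = 6.839 g (target 6.839 g)
Auditing the glass mass value: total charge less LOI = 1000 g (targets for the oxides total 1000 g; basis as stated: 1000 g — differing by rounding only).
Batch grand total — Σ batch = 1230 g; ignition loss, Σ(batch × LOI) = 230.0 g; yield = glass ÷ total batch = 81.30%.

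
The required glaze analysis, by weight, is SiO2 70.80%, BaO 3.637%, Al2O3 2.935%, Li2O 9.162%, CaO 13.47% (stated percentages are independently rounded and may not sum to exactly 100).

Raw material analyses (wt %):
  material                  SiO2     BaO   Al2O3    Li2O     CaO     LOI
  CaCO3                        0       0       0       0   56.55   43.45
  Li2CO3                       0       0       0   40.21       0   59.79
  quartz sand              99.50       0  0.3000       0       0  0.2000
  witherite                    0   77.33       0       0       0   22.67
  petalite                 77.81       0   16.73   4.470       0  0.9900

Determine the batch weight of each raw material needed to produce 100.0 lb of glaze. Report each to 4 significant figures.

Batch per 100.0 lb glaze:
  CaCO3: 23.82 lb
  Li2CO3: 20.95 lb
  quartz sand: 58.25 lb
  witherite: 4.703 lb
  petalite: 16.50 lb
Total batch = 124.2 lb; LOI loss = 24.22 lb; yield = 80.50%

The whole derivation keeps full float precision from first step to last. Values along the way appear (rounded to four significant figures) across the worked steps; a single rounding produces each reported number — all derived quantities are re-derived using the weight values on 100.0 lb of glass at exact precision (totals, yield, ignition loss, the five compositions, glass mass) precisely as stated by the question or the answer.
Target masses of each oxide per 100.0 lb glaze:
  SiO2: 70.80% × 100.0 = 70.80 lb
  BaO: 3.637% × 100.0 = 3.637 lb
  Al2O3: 2.935% × 100.0 = 2.935 lb
  Li2O: 9.162% × 100.0 = 9.162 lb
  CaO: 13.47% × 100.0 = 13.47 lb
Checking each oxide sum on the weights just shown, relative to the basis at hand (each sum matches its target mass exact up to rounding of places):
  SiO2: 58.25·0.9950 + 16.50·0.7781 = 70.80 lb (target 70.80 lb)
  BaO: 4.703·0.7733 = 3.637 lb (target 3.637 lb)
  Al2O3: 58.25·0.003000 + 16.50·0.1673 = 2.935 lb (target 2.935 lb)
  Li2O: 20.95·0.4021 + 16.50·0.04470 = 9.162 lb (target 9.162 lb)
  CaO: 23.82·0.5655 = 13.47 lb (target 13.47 lb)
The glass-mass cross-check: total charge less LOI = 100.0 lb (the targets, summed, come to 100.0 lb; stated basis 100.0 lb — deltas are rounding alone).
Batch total: Σ batch = 124.2 lb; LOI loss = Σ batch·LOI = 24.22 lb; yield, glass over the total, = 80.50%.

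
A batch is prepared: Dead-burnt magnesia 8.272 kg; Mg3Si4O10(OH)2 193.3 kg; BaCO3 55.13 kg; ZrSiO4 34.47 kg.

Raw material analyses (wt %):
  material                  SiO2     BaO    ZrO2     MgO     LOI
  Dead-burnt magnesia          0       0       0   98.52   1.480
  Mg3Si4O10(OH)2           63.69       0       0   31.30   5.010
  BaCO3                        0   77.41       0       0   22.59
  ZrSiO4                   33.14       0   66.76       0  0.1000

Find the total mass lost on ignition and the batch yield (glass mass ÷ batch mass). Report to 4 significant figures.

LOI loss = 22.30 kg; glass = 268.9 kg; yield = 92.34%

Intermediates appear, rounded to four significant figures, across the worked steps. Exact precision is carried through the solve. Each reported value receives exactly one rounding; the derived quantities are rebuilt from the batch weights on 268.9 kg of glass in full precision (glass mass, yield, four oxide percentages, totals, LOI) as they appear in problem or answer.
Ignition loss by material:
  Dead-burnt magnesia: 8.272 × 0.01480 = 0.1224 kg
  Mg3Si4O10(OH)2: 193.3 × 0.05010 = 9.684 kg
  BaCO3: 55.13 × 0.2259 = 12.45 kg
  ZrSiO4: 34.47 × 0.001000 = 0.03447 kg
Total LOI = 22.30 kg
Glass = batch − LOI = 291.2 − 22.30 = 268.9 kg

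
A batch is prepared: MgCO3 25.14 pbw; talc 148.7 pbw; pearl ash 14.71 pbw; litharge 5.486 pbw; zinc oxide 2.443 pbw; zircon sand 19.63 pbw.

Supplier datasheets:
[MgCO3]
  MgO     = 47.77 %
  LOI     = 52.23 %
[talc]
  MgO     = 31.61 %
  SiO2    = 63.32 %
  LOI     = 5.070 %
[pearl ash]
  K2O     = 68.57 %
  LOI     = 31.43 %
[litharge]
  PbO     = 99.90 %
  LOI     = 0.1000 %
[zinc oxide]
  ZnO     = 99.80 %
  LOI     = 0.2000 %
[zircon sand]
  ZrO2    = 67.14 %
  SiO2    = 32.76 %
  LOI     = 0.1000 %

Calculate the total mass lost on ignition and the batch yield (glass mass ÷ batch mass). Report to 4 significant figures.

LOI loss = 25.32 pbw; glass = 190.8 pbw; yield = 88.28%

Full precision is maintained through every step — intermediates are printed rounded to four significant digits on the page; exactly one rounding goes into every reported result; the derived quantities (the totals, the six compositions, yield, glass mass, LOI) are recomputed at full precision starting from the weights on 190.8 pbw of glass, as given in the problem or the answer.
Loss on ignition, line by line:
  MgCO3: 25.14 × 0.5223 = 13.13 pbw
  talc: 148.7 × 0.05070 = 7.539 pbw
  pearl ash: 14.71 × 0.3143 = 4.623 pbw
  litharge: 5.486 × 0.001000 = 0.005486 pbw
  zinc oxide: 2.443 × 0.002000 = 0.004886 pbw
  zircon sand: 19.63 × 0.001000 = 0.01963 pbw
Total LOI = 25.32 pbw
Glass = batch − LOI = 216.1 − 25.32 = 190.8 pbw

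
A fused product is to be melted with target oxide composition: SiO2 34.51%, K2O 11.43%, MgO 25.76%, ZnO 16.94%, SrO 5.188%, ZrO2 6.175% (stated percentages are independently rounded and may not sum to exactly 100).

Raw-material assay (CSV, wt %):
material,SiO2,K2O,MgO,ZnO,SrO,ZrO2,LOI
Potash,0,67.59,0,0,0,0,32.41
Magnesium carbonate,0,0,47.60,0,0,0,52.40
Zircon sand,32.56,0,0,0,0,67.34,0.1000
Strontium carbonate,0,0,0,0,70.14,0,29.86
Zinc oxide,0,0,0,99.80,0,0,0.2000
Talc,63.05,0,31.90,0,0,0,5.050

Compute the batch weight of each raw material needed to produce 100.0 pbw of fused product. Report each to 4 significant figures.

All internal work carries full float precision throughout; values along the way appear (rounded to 4 significant figures) within the worked lines — each reported value receives exactly one rounding; all derived quantities are re-derived in full float precision (yield, the six compositions, LOI, the totals, net glass mass) from the batch weights for 100.0 pbw of glass, as given in question or answer.
Per-oxide target masses for 100.0 pbw fused product:
  SiO2: 34.51% × 100.0 = 34.51 pbw
  K2O: 11.43% × 100.0 = 11.43 pbw
  MgO: 25.76% × 100.0 = 25.76 pbw
  ZnO: 16.94% × 100.0 = 16.94 pbw
  SrO: 5.188% × 100.0 = 5.188 pbw
  ZrO2: 6.175% × 100.0 = 6.175 pbw
Per-oxide balance check given the weights on record, relative to the basis at hand (oxide sums agree with the targets given rounding of the digits):
  SiO2: 9.170·0.3256 + 50.00·0.6305 = 34.51 pbw (target 34.51 pbw)
  K2O: 16.91·0.6759 = 11.43 pbw (target 11.43 pbw)
  MgO: 20.61·0.4760 + 50.00·0.3190 = 25.76 pbw (target 25.76 pbw)
  ZnO: 16.97·0.9980 = 16.94 pbw (target 16.94 pbw)
  SrO: 7.397·0.7014 = 5.188 pbw (target 5.188 pbw)
  ZrO2: 9.170·0.6734 = 6.175 pbw (target 6.175 pbw)
Glass-mass sanity pass: Σ batch − LOI loss = 100.0 pbw (per-oxide target masses sum to 100.0 pbw; with the basis standing at 100.0 pbw — a pure rounding effect).
Adding the batch up: Σ batch = 121.1 pbw; LOI removed, Σ of batch·LOI: 21.06 pbw; the yield ratio, glass ÷ batch: 82.61%.

Batch per 100.0 pbw fused product:
  Potash: 16.91 pbw
  Magnesium carbonate: 20.61 pbw
  Zircon sand: 9.170 pbw
  Strontium carbonate: 7.397 pbw
  Zinc oxide: 16.97 pbw
  Talc: 50.00 pbw
Total batch = 121.1 pbw; LOI loss = 21.06 pbw; yield = 82.61%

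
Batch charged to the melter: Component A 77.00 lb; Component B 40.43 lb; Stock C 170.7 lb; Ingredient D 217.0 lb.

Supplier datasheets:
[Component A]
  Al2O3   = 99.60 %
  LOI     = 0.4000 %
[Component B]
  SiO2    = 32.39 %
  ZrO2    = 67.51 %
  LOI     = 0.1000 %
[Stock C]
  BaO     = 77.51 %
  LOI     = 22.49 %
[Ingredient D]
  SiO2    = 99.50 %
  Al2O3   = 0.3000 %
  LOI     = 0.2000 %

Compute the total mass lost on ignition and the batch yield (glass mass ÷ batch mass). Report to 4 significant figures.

Every computation maintains full precision through the solve; mid-chain values are shown rounded off to 4 significant digits when written out — a single rounding produces every reported number — derived quantities, including net glass mass, LOI, the yield, the totals, the four compositions, are re-derived using the weight values per 466.0 lb of glass in full precision as set out in the problem or answer text.
Each material's LOI contribution:
  Component A: 77.00 × 0.004000 = 0.3080 lb
  Component B: 40.43 × 0.001000 = 0.04043 lb
  Stock C: 170.7 × 0.2249 = 38.39 lb
  Ingredient D: 217.0 × 0.002000 = 0.4340 lb
Total LOI = 39.17 lb
Glass = batch − LOI = 505.1 − 39.17 = 466.0 lb

LOI loss = 39.17 lb; glass = 466.0 lb; yield = 92.24%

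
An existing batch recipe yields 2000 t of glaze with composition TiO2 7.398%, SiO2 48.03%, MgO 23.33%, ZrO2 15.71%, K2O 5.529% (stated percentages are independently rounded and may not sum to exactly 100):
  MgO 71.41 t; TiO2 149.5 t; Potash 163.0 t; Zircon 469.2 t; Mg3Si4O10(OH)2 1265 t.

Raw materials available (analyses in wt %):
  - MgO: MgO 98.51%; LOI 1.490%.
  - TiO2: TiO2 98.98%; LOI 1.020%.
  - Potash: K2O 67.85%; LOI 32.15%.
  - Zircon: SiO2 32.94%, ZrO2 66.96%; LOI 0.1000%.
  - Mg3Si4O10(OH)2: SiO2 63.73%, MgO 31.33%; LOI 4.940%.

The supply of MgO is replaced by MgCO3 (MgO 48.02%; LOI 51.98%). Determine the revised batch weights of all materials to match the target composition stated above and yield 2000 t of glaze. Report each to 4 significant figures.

Revised batch per 2000 t glaze:
  MgCO3: 146.5 t
  TiO2: 149.5 t
  Potash: 163.0 t
  Zircon: 469.2 t
  Mg3Si4O10(OH)2: 1265 t
Total batch = 2193 t; LOI loss = 193.0 t

Working values appear (rounded to 4 significant digits) alongside each step; full float precision is held at all times. Every reported number is rounded once only; all derived quantities, including five oxide percentages, LOI, totals, yield, glass mass, are computed from the batch weights per 2000 t of glass at full float precision, exactly as shown in the problem or answer text.
Per-oxide target masses for 2000 t glaze:
  TiO2: 7.398% × 2000 = 148.0 t
  SiO2: 48.03% × 2000 = 960.6 t
  MgO: 23.33% × 2000 = 466.6 t
  ZrO2: 15.71% × 2000 = 314.2 t
  K2O: 5.529% × 2000 = 110.6 t
Oxide-by-oxide audit applying the batch weights above, relative to the basis at hand (target by target, the sums agree up to rounding of the answer):
  TiO2: 149.5·0.9898 = 148.0 t (target 148.0 t)
  SiO2: 469.2·0.3294 + 1265·0.6373 = 960.7 t (target 960.6 t)
  MgO: 146.5·0.4802 + 1265·0.3133 = 466.7 t (target 466.6 t)
  ZrO2: 469.2·0.6696 = 314.2 t (target 314.2 t)
  K2O: 163.0·0.6785 = 110.6 t (target 110.6 t)
Glass-mass bookkeeping: net batch after ignition = 2000 t (the Σ of target masses is 2000 t; stated basis 2000 t — deltas are rounding alone).
Total batch = Σ batch = 2193 t; loss to ignition Σ batch·LOI = 193.0 t; yield = glass ÷ total batch = 91.20%.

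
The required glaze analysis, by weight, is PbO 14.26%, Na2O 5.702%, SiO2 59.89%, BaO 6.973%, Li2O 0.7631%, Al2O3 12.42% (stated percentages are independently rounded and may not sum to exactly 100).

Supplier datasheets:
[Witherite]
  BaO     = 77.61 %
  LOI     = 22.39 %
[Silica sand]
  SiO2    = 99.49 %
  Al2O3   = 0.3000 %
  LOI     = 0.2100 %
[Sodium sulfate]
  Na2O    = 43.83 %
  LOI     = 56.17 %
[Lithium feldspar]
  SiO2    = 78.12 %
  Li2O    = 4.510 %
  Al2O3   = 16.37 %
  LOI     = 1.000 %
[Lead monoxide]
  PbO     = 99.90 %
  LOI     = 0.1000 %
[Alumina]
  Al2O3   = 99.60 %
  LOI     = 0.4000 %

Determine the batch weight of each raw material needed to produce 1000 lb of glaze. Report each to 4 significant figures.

Each numeric step carries full float precision in every operation. In-progress results are shown rounded to four significant figures; exactly one rounding goes into every reported number. Derived quantities (LOI, totals, glass mass, the six compositions, the yield) are re-derived starting from the weights for 1000 lb of glass in full float precision, as written in either problem or answer.
Per-oxide target masses for 1000 lb glaze:
  PbO: 14.26% × 1000 = 142.6 lb
  Na2O: 5.702% × 1000 = 57.02 lb
  SiO2: 59.89% × 1000 = 598.9 lb
  BaO: 6.973% × 1000 = 69.73 lb
  Li2O: 0.7631% × 1000 = 7.631 lb
  Al2O3: 12.42% × 1000 = 124.2 lb
Verifying the oxide balance working from each reported weight, under the basis named above (each sum matches its target mass inside rounding margins):
  PbO: 142.7·0.9990 = 142.6 lb (target 142.6 lb)
  Na2O: 130.1·0.4383 = 57.02 lb (target 57.02 lb)
  SiO2: 469.1·0.9949 + 169.2·0.7812 = 598.9 lb (target 598.9 lb)
  BaO: 89.85·0.7761 = 69.73 lb (target 69.73 lb)
  Li2O: 169.2·0.04510 = 7.631 lb (target 7.631 lb)
  Al2O3: 469.1·0.003000 + 169.2·0.1637 + 95.48·0.9960 = 124.2 lb (target 124.2 lb)
Glass-mass bookkeeping: total charge less LOI = 1000 lb (targets for the oxides total 1000 lb; with the basis standing at 1000 lb — rounding explains the deltas).
Adding the batch up: Σ batch = 1096 lb; loss to ignition Σ batch·LOI = 96.40 lb; as yield: glass ÷ batch → 91.21%.

Batch per 1000 lb glaze:
  Witherite: 89.85 lb
  Silica sand: 469.1 lb
  Sodium sulfate: 130.1 lb
  Lithium feldspar: 169.2 lb
  Lead monoxide: 142.7 lb
  Alumina: 95.48 lb
Total batch = 1096 lb; LOI loss = 96.40 lb; yield = 91.21%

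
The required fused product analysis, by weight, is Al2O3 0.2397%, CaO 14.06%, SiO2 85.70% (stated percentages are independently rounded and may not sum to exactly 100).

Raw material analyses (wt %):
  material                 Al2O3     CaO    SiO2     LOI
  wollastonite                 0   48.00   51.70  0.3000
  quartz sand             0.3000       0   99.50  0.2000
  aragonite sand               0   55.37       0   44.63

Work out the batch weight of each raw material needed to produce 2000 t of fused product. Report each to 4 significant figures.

Every computation holds full float precision from start to finish. The intermediate values are printed rounded to four significant digits across the worked steps; each reported result is rounded once only. All derived quantities are rebuilt using the weight values at 2000 t of glass in full precision (ignition loss, yield, totals, glass mass, the three compositions) precisely as stated by either problem or answer.
Target masses of each oxide per 2000 t fused product:
  Al2O3: 0.2397% × 2000 = 4.794 t
  CaO: 14.06% × 2000 = 281.2 t
  SiO2: 85.70% × 2000 = 1714 t
A balance pass over the oxides, working from each reported weight, relative to the basis at hand (delivered sums recover each target within answer rounding):
  Al2O3: 1598·0.003000 = 4.794 t (target 4.794 t)
  CaO: 239.8·0.4800 + 300.0·0.5537 = 281.2 t (target 281.2 t)
  SiO2: 239.8·0.5170 + 1598·0.9950 = 1714 t (target 1714 t)
Auditing the glass mass value: total charge less LOI = 2000 t (per-oxide target masses sum to 2000 t; the stated basis being 2000 t — differing by rounding only).
Total batch = Σ batch = 2138 t; Σ batch·LOI gives LOI loss = 137.8 t; as yield: glass ÷ batch → 93.55%.

Batch per 2000 t fused product:
  wollastonite: 239.8 t
  quartz sand: 1598 t
  aragonite sand: 300.0 t
Total batch = 2138 t; LOI loss = 137.8 t; yield = 93.55%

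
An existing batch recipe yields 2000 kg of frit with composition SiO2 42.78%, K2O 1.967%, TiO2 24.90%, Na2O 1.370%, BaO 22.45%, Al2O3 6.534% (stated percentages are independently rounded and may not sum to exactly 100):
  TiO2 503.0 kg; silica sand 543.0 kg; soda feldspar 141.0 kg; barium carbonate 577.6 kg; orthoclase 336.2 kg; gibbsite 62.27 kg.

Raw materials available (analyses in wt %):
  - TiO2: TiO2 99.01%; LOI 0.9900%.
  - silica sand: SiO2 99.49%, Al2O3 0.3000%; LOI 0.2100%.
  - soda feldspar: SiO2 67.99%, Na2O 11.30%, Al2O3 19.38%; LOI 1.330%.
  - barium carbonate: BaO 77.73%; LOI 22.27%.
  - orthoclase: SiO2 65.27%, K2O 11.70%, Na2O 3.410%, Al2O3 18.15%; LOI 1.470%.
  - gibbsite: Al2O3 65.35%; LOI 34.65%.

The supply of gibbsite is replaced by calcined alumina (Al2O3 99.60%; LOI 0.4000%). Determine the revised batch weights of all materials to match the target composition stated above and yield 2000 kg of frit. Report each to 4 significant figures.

Mid-chain values are displayed rounded to four significant figures at each printed step — every computation holds full precision at every stage. Every reported number sees exactly one rounding — all derived quantities, which include the yield, the totals, net glass mass, six oxide percentages, ignition loss, are carried in full float precision, as they appear in problem or answer, using the weight values for 2000 kg of glass.
Target masses of each oxide per 2000 kg frit:
  SiO2: 42.78% × 2000 = 855.6 kg
  K2O: 1.967% × 2000 = 39.34 kg
  TiO2: 24.90% × 2000 = 498.0 kg
  Na2O: 1.370% × 2000 = 27.40 kg
  BaO: 22.45% × 2000 = 449.0 kg
  Al2O3: 6.534% × 2000 = 130.7 kg
Balance tally, oxide-wise, given the weights on record, for the quoted basis mass (each sum matches its target mass modulo rounding of the values):
  SiO2: 543.0·0.9949 + 141.0·0.6799 + 336.2·0.6527 = 855.5 kg (target 855.6 kg)
  K2O: 336.2·0.1170 = 39.34 kg (target 39.34 kg)
  TiO2: 503.0·0.9901 = 498.0 kg (target 498.0 kg)
  Na2O: 141.0·0.1130 + 336.2·0.03410 = 27.40 kg (target 27.40 kg)
  BaO: 577.6·0.7773 = 449.0 kg (target 449.0 kg)
  Al2O3: 543.0·0.003000 + 141.0·0.1938 + 336.2·0.1815 + 40.86·0.9960 = 130.7 kg (target 130.7 kg)
The glass-mass cross-check: total batch − LOI = 2000 kg (the targets, summed, come to 2000 kg; with the basis standing at 2000 kg — a pure rounding effect).
Batch total: Σ batch = 2142 kg; the LOI term Σ batch·LOI equals 141.7 kg; as yield: glass ÷ batch → 93.38%.

Revised batch per 2000 kg frit:
  TiO2: 503.0 kg
  silica sand: 543.0 kg
  soda feldspar: 141.0 kg
  barium carbonate: 577.6 kg
  orthoclase: 336.2 kg
  calcined alumina: 40.86 kg
Total batch = 2142 kg; LOI loss = 141.7 kg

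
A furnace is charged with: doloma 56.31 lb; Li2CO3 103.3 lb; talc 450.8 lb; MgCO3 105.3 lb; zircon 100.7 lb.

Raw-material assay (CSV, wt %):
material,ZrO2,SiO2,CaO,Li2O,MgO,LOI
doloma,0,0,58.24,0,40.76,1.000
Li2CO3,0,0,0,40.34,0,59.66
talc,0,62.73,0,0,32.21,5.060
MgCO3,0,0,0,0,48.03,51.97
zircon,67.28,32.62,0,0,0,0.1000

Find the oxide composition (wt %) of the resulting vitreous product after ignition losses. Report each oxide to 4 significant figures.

Glass mass = 676.6 lb (batch 816.4 − LOI 139.8).
Composition: ZrO2 10.01%, SiO2 46.65%, CaO 4.847%, Li2O 6.159%, MgO 32.33%

The working math maintains full precision from first step to last — mid-chain values are printed rounded to 4 significant figures in the printout — a single rounding completes every reported number — the derived quantities (LOI, the totals, the five compositions, yield, glass mass) are carried from the weighed amounts at 676.6 lb of glass in full precision as they appear in question or answer.
What the batch supplies per oxide:
  ZrO2: 100.7·0.6728 = 67.75 lb
  SiO2: 450.8·0.6273 + 100.7·0.3262 = 315.6 lb
  CaO: 56.31·0.5824 = 32.79 lb
  Li2O: 103.3·0.4034 = 41.67 lb
  MgO: 56.31·0.4076 + 450.8·0.3221 + 105.3·0.4803 = 218.7 lb
LOI: 56.31·0.01000 + 103.3·0.5966 + 450.8·0.05060 + 105.3·0.5197 + 100.7·0.001000 = 139.8 lb
Glass mass = batch − LOI = 816.4 − 139.8 = 676.6 lb (equal to the oxide-mass sum)
wt % = 100 × oxide mass / glass mass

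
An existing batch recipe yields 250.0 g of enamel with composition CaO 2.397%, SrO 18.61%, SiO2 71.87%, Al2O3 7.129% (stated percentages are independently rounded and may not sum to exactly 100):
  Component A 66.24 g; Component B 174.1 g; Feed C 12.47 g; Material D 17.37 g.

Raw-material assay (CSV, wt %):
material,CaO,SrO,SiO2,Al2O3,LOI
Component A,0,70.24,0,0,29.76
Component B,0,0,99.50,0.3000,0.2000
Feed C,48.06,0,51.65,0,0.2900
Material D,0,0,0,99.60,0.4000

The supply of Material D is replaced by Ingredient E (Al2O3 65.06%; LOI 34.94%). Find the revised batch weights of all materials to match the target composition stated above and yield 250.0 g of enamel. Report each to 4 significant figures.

All internal work holds exact precision through the solve; working values are shown (rounded to four significant digits) across the worked steps; each reported value carries a single rounding; all derived quantities are rebuilt from the batch weights for 250.0 g of glass at full precision (net glass mass, the yield, four oxide percentages, LOI, totals) exactly as printed in the problem or answer text.
The oxide mass targets at 250.0 g enamel:
  CaO: 2.397% × 250.0 = 5.992 g
  SrO: 18.61% × 250.0 = 46.52 g
  SiO2: 71.87% × 250.0 = 179.7 g
  Al2O3: 7.129% × 250.0 = 17.82 g
Sums-versus-targets review with the batch weights as given, per the basis as stated (summed amounts equal target values modulo rounding of the values):
  CaO: 12.47·0.4806 = 5.993 g (target 5.992 g)
  SrO: 66.24·0.7024 = 46.53 g (target 46.52 g)
  SiO2: 174.1·0.9950 + 12.47·0.5165 = 179.7 g (target 179.7 g)
  Al2O3: 174.1·0.003000 + 26.59·0.6506 = 17.82 g (target 17.82 g)
Auditing the glass mass value: batch Σ − ignition loss = 250.0 g (summing oxide targets gives 250.0 g; basis as stated: 250.0 g — a pure rounding effect).
Batch total: Σ batch = 279.4 g; LOI loss = Σ batch·LOI = 29.39 g; the yield ratio, glass ÷ batch: 89.48%.

Revised batch per 250.0 g enamel:
  Component A: 66.24 g
  Component B: 174.1 g
  Feed C: 12.47 g
  Ingredient E: 26.59 g
Total batch = 279.4 g; LOI loss = 29.39 g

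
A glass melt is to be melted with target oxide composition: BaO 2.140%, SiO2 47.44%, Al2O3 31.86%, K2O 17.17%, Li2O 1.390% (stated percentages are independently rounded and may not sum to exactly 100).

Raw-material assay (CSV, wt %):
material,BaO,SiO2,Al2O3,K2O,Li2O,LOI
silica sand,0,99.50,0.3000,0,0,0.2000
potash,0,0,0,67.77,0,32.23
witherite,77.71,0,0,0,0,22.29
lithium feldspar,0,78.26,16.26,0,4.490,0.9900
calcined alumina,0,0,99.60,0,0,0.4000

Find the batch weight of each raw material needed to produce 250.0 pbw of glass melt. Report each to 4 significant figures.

Batch per 250.0 pbw glass melt:
  silica sand: 58.32 pbw
  potash: 63.34 pbw
  witherite: 6.885 pbw
  lithium feldspar: 77.39 pbw
  calcined alumina: 67.16 pbw
Total batch = 273.1 pbw; LOI loss = 23.10 pbw; yield = 91.54%

The working math runs at full float precision in all steps. The intermediate values are shown rounded off to 4 significant digits within the worked lines. A single rounding finalizes every reported value; all derived quantities (glass mass, five oxide percentages, totals, ignition loss, yield) are recomputed from the weighed amounts at 250.0 pbw of glass at exact precision, as written in the problem or the answer.
Oxide-by-oxide targets in 250.0 pbw glass melt:
  BaO: 2.140% × 250.0 = 5.350 pbw
  SiO2: 47.44% × 250.0 = 118.6 pbw
  Al2O3: 31.86% × 250.0 = 79.65 pbw
  K2O: 17.17% × 250.0 = 42.92 pbw
  Li2O: 1.390% × 250.0 = 3.475 pbw
Oxide-by-oxide audit working from each reported weight, relative to the basis at hand (delivered sums recover each target given rounding of the digits):
  BaO: 6.885·0.7771 = 5.350 pbw (target 5.350 pbw)
  SiO2: 58.32·0.9950 + 77.39·0.7826 = 118.6 pbw (target 118.6 pbw)
  Al2O3: 58.32·0.003000 + 77.39·0.1626 + 67.16·0.9960 = 79.65 pbw (target 79.65 pbw)
  K2O: 63.34·0.6777 = 42.93 pbw (target 42.92 pbw)
  Li2O: 77.39·0.04490 = 3.475 pbw (target 3.475 pbw)
Glass-mass closure: total batch − LOI = 250.0 pbw (the targets, summed, come to 250.0 pbw; basis as stated: 250.0 pbw — rounding explains the deltas).
Adding the batch up: Σ batch = 273.1 pbw; LOI loss = Σ batch·LOI = 23.10 pbw; yield: glass divided by total = 91.54%.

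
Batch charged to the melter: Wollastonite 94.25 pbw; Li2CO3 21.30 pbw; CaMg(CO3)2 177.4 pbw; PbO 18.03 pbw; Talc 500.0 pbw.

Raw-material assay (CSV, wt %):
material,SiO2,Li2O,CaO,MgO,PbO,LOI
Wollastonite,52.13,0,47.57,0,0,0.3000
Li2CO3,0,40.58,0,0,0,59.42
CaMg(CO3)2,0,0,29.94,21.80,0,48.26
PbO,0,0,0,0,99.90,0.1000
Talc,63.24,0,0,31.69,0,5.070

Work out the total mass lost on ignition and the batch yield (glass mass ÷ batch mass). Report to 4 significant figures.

LOI loss = 123.9 pbw; glass = 687.1 pbw; yield = 84.72%

Each numeric step holds full precision all the way through — working values are displayed, rounded to four significant digits, on the page; a single rounding produces each reported figure — derived quantities are re-derived using the weight values at 687.1 pbw of glass in full float precision (totals, net glass mass, LOI, the five compositions, the yield), as written in the problem or answer text.
Ignition loss by material:
  Wollastonite: 94.25 × 0.003000 = 0.2828 pbw
  Li2CO3: 21.30 × 0.5942 = 12.66 pbw
  CaMg(CO3)2: 177.4 × 0.4826 = 85.61 pbw
  PbO: 18.03 × 0.001000 = 0.01803 pbw
  Talc: 500.0 × 0.05070 = 25.35 pbw
Total LOI = 123.9 pbw
Glass = batch − LOI = 811.0 − 123.9 = 687.1 pbw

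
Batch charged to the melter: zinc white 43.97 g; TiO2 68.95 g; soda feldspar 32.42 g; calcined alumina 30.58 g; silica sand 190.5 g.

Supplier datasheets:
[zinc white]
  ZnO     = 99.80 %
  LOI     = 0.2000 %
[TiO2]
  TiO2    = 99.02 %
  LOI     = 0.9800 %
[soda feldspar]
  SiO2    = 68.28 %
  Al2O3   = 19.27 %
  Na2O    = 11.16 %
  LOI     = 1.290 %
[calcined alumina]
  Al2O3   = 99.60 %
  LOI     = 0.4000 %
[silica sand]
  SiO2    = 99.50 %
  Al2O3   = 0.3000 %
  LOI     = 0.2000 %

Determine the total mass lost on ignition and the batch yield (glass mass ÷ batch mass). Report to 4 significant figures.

Working values are shown (rounded to four significant digits) within the worked lines; each numeric step runs at full float precision throughout; every reported number is rounded just once; derived quantities, including net glass mass, LOI, the yield, the totals, five oxide percentages, are computed starting from the weights at 364.7 g of glass in exact precision, as written in question or answer.
Per-material ignition loss:
  zinc white: 43.97 × 0.002000 = 0.08794 g
  TiO2: 68.95 × 0.009800 = 0.6757 g
  soda feldspar: 32.42 × 0.01290 = 0.4182 g
  calcined alumina: 30.58 × 0.004000 = 0.1223 g
  silica sand: 190.5 × 0.002000 = 0.3810 g
Total LOI = 1.685 g
Glass = batch − LOI = 366.4 − 1.685 = 364.7 g

LOI loss = 1.685 g; glass = 364.7 g; yield = 99.54%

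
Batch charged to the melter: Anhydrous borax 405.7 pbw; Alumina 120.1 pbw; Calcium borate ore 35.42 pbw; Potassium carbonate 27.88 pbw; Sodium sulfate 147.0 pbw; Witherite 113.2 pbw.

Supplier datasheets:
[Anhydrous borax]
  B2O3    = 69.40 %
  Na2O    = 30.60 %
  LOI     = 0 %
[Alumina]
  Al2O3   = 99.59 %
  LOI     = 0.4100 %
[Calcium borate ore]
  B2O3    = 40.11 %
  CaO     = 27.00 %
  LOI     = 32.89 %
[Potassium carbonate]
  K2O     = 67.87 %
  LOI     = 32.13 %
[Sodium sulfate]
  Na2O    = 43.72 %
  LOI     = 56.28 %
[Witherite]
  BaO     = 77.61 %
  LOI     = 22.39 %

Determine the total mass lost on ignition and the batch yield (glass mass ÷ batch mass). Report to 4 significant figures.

The working math keeps full precision from start to finish; working values are shown (rounded to 4 significant digits) across the worked steps — each reported value carries a single rounding. The derived quantities are computed starting from the weights on 720.1 pbw of glass at full float precision (yield, glass mass, totals, ignition loss, the six compositions) exactly as printed in problem or answer.
Ignition loss by material:
  Anhydrous borax: 405.7 × 0 = 0 pbw
  Alumina: 120.1 × 0.004100 = 0.4924 pbw
  Calcium borate ore: 35.42 × 0.3289 = 11.65 pbw
  Potassium carbonate: 27.88 × 0.3213 = 8.958 pbw
  Sodium sulfate: 147.0 × 0.5628 = 82.73 pbw
  Witherite: 113.2 × 0.2239 = 25.35 pbw
Total LOI = 129.2 pbw
Glass = batch − LOI = 849.3 − 129.2 = 720.1 pbw

LOI loss = 129.2 pbw; glass = 720.1 pbw; yield = 84.79%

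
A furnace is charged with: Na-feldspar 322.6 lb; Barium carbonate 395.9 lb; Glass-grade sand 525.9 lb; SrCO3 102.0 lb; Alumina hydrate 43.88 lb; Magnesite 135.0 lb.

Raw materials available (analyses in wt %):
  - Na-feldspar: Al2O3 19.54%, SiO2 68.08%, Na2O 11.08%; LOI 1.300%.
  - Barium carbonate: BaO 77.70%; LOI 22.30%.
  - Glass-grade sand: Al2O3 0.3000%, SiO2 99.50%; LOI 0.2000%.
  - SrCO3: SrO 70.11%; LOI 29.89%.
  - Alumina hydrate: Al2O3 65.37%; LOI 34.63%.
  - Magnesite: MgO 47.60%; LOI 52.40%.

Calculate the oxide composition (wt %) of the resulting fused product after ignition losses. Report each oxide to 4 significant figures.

Glass mass = 1315 lb (batch 1525 − LOI 210.0).
Composition: Al2O3 7.093%, MgO 4.885%, SiO2 56.48%, Na2O 2.718%, SrO 5.437%, BaO 23.39%

The intermediate values are displayed with 4-significant-digit rounding at each printed step. All arithmetic maintains exact precision throughout — every reported figure undergoes a single rounding; all derived quantities, which include the totals, net glass mass, six oxide percentages, the yield, ignition loss, are re-derived in full precision, as set out in the problem or answer text, using the weight values at 1315 lb of glass.
Oxide masses out of the charge:
  Al2O3: 322.6·0.1954 + 525.9·0.003000 + 43.88·0.6537 = 93.30 lb
  MgO: 135.0·0.4760 = 64.26 lb
  SiO2: 322.6·0.6808 + 525.9·0.9950 = 742.9 lb
  Na2O: 322.6·0.1108 = 35.74 lb
  SrO: 102.0·0.7011 = 71.51 lb
  BaO: 395.9·0.7770 = 307.6 lb
LOI: 322.6·0.01300 + 395.9·0.2230 + 525.9·0.002000 + 102.0·0.2989 + 43.88·0.3463 + 135.0·0.5240 = 210.0 lb
Resulting glass, batch − LOI: 1525 − 210.0 = 1315 lb (= Σ oxide masses)
each oxide over glass, ×100, is wt %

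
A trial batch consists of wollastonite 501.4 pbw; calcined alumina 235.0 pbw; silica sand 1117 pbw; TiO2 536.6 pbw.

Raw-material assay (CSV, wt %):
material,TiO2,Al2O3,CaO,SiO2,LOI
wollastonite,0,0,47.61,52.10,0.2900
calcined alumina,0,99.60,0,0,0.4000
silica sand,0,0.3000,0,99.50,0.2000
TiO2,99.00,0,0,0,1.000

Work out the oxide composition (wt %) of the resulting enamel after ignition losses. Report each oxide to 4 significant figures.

Glass mass = 2380 pbw (batch 2390 − LOI 9.994).
Composition: TiO2 22.32%, Al2O3 9.975%, CaO 10.03%, SiO2 57.67%

The working math holds exact precision end to end; values along the way are displayed (rounded to four significant figures) alongside each step; each reported result is rounded just once — all derived quantities (the totals, the yield, ignition loss, four oxide percentages, glass mass) are re-derived in exact precision from the weighed amounts on 2380 pbw of glass, as quoted within the problem or answer text.
Mass of each oxide from the mix:
  TiO2: 536.6·0.9900 = 531.2 pbw
  Al2O3: 235.0·0.9960 + 1117·0.003000 = 237.4 pbw
  CaO: 501.4·0.4761 = 238.7 pbw
  SiO2: 501.4·0.5210 + 1117·0.9950 = 1373 pbw
LOI: 501.4·0.002900 + 235.0·0.004000 + 1117·0.002000 + 536.6·0.01000 = 9.994 pbw
Glass = total batch minus LOI = 2390 − 9.994 = 2380 pbw (matching Σ of the oxides)
wt %: oxide over glass, times 100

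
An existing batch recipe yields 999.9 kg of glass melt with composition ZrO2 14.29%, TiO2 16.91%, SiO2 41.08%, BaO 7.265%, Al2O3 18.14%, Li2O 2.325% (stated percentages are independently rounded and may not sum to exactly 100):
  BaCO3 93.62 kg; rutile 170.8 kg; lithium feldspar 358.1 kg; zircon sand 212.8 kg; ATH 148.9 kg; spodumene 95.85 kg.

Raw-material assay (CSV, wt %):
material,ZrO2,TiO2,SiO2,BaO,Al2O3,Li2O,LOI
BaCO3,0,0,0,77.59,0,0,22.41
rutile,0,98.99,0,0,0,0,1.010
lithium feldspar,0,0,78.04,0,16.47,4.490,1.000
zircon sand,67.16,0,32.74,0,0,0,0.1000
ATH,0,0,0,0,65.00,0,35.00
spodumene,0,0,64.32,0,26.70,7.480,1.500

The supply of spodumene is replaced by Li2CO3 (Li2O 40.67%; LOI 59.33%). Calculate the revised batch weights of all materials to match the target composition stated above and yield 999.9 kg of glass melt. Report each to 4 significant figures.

Revised batch per 999.9 kg glass melt:
  BaCO3: 93.62 kg
  rutile: 170.8 kg
  lithium feldspar: 437.1 kg
  zircon sand: 212.8 kg
  ATH: 168.3 kg
  Li2CO3: 8.907 kg
Total batch = 1092 kg; LOI loss = 91.48 kg

Values along the way are shown, rounded to 4 significant digits, between the steps. Each numeric step maintains full precision all the way through. Each reported value undergoes a single rounding. All derived quantities (the six compositions, glass mass, totals, yield, ignition loss) are rebuilt starting from the weights at 999.9 kg of glass at full float precision as written in problem or answer.
Per-oxide target masses for 999.9 kg glass melt:
  ZrO2: 14.29% × 999.9 = 142.9 kg
  TiO2: 16.91% × 999.9 = 169.1 kg
  SiO2: 41.08% × 999.9 = 410.8 kg
  BaO: 7.265% × 999.9 = 72.64 kg
  Al2O3: 18.14% × 999.9 = 181.4 kg
  Li2O: 2.325% × 999.9 = 23.25 kg
Verifying the oxide balance per the reported batch figures, relative to the basis at hand (summed amounts equal target values given rounding of the digits):
  ZrO2: 212.8·0.6716 = 142.9 kg (target 142.9 kg)
  TiO2: 170.8·0.9899 = 169.1 kg (target 169.1 kg)
  SiO2: 437.1·0.7804 + 212.8·0.3274 = 410.8 kg (target 410.8 kg)
  BaO: 93.62·0.7759 = 72.64 kg (target 72.64 kg)
  Al2O3: 437.1·0.1647 + 168.3·0.6500 = 181.4 kg (target 181.4 kg)
  Li2O: 437.1·0.04490 + 8.907·0.4067 = 23.25 kg (target 23.25 kg)
Glass-mass bookkeeping: total batch − LOI = 1000 kg (oxide target masses add up to 1000 kg; with the basis standing at 999.9 kg — rounding explains the deltas).
Summing the batch: Σ batch = 1092 kg; the LOI term Σ batch·LOI equals 91.48 kg; as yield: glass ÷ batch → 91.62%.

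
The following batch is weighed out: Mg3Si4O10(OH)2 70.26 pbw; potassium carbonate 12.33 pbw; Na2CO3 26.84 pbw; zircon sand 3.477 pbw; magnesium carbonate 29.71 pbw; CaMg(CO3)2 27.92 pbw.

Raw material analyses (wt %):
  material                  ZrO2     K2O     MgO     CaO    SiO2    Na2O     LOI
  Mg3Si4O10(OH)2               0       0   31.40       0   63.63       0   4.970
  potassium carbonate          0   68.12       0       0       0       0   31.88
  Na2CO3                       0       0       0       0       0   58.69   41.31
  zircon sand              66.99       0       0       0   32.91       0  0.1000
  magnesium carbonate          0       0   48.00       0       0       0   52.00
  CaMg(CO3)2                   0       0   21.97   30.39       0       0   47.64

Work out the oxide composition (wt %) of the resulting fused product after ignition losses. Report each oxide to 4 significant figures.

Glass mass = 123.3 pbw (batch 170.5 − LOI 47.26).
Composition: ZrO2 1.890%, K2O 6.813%, MgO 34.44%, CaO 6.883%, SiO2 37.19%, Na2O 12.78%

Full precision is carried end to end. The intermediate values appear rounded off to 4 significant figures as written; each reported figure takes a single rounding; derived quantities, including LOI, net glass mass, the yield, totals, six oxide percentages, are re-derived using the weight values at 123.3 pbw of glass in exact precision as they appear in question or answer.
Oxide-by-oxide delivered mass:
  ZrO2: 3.477·0.6699 = 2.329 pbw
  K2O: 12.33·0.6812 = 8.399 pbw
  MgO: 70.26·0.3140 + 29.71·0.4800 + 27.92·0.2197 = 42.46 pbw
  CaO: 27.92·0.3039 = 8.485 pbw
  SiO2: 70.26·0.6363 + 3.477·0.3291 = 45.85 pbw
  Na2O: 26.84·0.5869 = 15.75 pbw
LOI: 70.26·0.04970 + 12.33·0.3188 + 26.84·0.4131 + 3.477·0.001000 + 29.71·0.5200 + 27.92·0.4764 = 47.26 pbw
Glass mass = batch − LOI = 170.5 − 47.26 = 123.3 pbw (= Σ oxide masses)
oxide / glass × 100 gives the wt %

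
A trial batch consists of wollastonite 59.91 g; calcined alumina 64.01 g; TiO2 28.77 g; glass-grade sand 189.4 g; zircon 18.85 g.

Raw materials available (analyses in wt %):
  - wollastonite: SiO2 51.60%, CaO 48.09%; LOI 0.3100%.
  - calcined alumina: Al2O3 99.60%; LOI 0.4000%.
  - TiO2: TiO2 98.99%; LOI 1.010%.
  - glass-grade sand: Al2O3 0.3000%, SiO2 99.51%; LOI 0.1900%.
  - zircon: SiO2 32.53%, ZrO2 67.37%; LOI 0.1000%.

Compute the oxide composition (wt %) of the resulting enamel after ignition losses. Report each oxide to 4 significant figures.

Glass mass = 359.8 g (batch 360.9 − LOI 1.111).
Composition: Al2O3 17.88%, SiO2 62.67%, CaO 8.007%, ZrO2 3.529%, TiO2 7.915%

Values along the way are printed rounded off to 4 significant figures between the steps — each numeric step carries exact precision through every step. Every reported figure is rounded exactly once. All derived quantities are carried from the weighed amounts on 359.8 g of glass in full float precision (LOI, the yield, net glass mass, the five compositions, totals), exactly as shown in question or answer.
Delivered oxide masses:
  Al2O3: 64.01·0.9960 + 189.4·0.003000 = 64.32 g
  SiO2: 59.91·0.5160 + 189.4·0.9951 + 18.85·0.3253 = 225.5 g
  CaO: 59.91·0.4809 = 28.81 g
  ZrO2: 18.85·0.6737 = 12.70 g
  TiO2: 28.77·0.9899 = 28.48 g
LOI: 59.91·0.003100 + 64.01·0.004000 + 28.77·0.01010 + 189.4·0.001900 + 18.85·0.001000 = 1.111 g
Glass mass = batch − LOI = 360.9 − 1.111 = 359.8 g (equal to the oxide-mass sum)
each oxide over glass, ×100, is wt %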